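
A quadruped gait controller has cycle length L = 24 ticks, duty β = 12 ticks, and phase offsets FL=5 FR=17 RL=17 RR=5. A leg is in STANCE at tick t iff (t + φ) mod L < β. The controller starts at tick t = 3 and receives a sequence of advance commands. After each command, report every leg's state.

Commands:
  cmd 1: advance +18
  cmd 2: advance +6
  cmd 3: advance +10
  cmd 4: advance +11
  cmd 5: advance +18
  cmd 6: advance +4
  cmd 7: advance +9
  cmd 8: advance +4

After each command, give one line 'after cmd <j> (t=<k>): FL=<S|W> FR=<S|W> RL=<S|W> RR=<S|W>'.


start t=3: FL=S FR=W RL=W RR=S
cmd 1: advance +18 → t=21, phase=(2,14,14,2) → FL=S FR=W RL=W RR=S
cmd 2: advance +6 → t=27, phase=(8,20,20,8) → FL=S FR=W RL=W RR=S
cmd 3: advance +10 → t=37, phase=(18,6,6,18) → FL=W FR=S RL=S RR=W
cmd 4: advance +11 → t=48, phase=(5,17,17,5) → FL=S FR=W RL=W RR=S
cmd 5: advance +18 → t=66, phase=(23,11,11,23) → FL=W FR=S RL=S RR=W
cmd 6: advance +4 → t=70, phase=(3,15,15,3) → FL=S FR=W RL=W RR=S
cmd 7: advance +9 → t=79, phase=(12,0,0,12) → FL=W FR=S RL=S RR=W
cmd 8: advance +4 → t=83, phase=(16,4,4,16) → FL=W FR=S RL=S RR=W

after cmd 1 (t=21): FL=S FR=W RL=W RR=S
after cmd 2 (t=27): FL=S FR=W RL=W RR=S
after cmd 3 (t=37): FL=W FR=S RL=S RR=W
after cmd 4 (t=48): FL=S FR=W RL=W RR=S
after cmd 5 (t=66): FL=W FR=S RL=S RR=W
after cmd 6 (t=70): FL=S FR=W RL=W RR=S
after cmd 7 (t=79): FL=W FR=S RL=S RR=W
after cmd 8 (t=83): FL=W FR=S RL=S RR=W


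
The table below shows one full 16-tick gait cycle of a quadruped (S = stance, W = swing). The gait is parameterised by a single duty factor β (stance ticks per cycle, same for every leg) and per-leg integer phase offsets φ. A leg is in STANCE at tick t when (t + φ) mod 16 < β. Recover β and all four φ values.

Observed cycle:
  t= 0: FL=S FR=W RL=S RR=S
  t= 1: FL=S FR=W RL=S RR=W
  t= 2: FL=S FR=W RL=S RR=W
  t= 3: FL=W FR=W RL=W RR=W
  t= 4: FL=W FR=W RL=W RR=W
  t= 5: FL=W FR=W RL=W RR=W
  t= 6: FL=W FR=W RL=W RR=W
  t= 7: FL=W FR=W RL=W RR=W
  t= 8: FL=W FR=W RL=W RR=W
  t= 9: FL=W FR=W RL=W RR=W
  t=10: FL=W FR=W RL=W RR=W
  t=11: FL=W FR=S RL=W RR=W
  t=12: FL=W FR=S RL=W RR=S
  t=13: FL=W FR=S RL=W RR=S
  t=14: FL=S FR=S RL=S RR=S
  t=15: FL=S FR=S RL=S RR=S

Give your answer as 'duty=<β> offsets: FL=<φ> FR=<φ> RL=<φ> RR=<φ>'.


duty β = stance ticks per leg = 5
FL: stance ticks = 5; W→S at t=14 → φ=2
FR: stance ticks = 5; W→S at t=11 → φ=5
RL: stance ticks = 5; W→S at t=14 → φ=2
RR: stance ticks = 5; W→S at t=12 → φ=4

duty=5 offsets: FL=2 FR=5 RL=2 RR=4


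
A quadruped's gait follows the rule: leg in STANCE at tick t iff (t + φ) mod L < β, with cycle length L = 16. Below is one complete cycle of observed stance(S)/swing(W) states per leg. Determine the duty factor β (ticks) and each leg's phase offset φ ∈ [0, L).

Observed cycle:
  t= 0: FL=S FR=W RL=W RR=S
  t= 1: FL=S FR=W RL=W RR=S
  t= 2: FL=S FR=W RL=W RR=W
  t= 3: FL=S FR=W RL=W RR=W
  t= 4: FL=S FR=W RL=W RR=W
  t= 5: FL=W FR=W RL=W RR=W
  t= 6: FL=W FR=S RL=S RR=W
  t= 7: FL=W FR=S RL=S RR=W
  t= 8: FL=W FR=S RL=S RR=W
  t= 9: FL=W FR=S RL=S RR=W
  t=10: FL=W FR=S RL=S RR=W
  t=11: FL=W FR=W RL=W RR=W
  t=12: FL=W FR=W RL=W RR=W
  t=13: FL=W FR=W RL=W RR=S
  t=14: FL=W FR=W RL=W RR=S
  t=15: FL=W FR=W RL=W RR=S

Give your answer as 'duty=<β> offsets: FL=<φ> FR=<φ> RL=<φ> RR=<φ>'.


duty β = stance ticks per leg = 5
FL: stance ticks = 5; W→S at t=0 → φ=0
FR: stance ticks = 5; W→S at t=6 → φ=10
RL: stance ticks = 5; W→S at t=6 → φ=10
RR: stance ticks = 5; W→S at t=13 → φ=3

duty=5 offsets: FL=0 FR=10 RL=10 RR=3


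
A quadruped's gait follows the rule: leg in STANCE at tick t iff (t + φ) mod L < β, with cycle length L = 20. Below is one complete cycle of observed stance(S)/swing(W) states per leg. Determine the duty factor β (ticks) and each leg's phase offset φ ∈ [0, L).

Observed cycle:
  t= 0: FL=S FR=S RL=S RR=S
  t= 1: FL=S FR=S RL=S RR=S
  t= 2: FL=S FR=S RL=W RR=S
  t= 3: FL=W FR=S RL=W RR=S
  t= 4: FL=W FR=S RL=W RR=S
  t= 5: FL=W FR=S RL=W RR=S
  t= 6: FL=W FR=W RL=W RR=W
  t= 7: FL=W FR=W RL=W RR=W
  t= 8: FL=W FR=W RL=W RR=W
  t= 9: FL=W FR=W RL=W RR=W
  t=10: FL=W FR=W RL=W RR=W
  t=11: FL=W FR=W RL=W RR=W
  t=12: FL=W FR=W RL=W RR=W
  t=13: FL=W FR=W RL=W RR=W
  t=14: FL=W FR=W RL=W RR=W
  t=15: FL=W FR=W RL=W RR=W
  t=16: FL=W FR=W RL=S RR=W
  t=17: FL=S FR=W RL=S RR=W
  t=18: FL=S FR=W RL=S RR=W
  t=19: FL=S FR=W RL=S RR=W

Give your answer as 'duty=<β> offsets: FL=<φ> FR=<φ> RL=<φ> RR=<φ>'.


duty=6 offsets: FL=3 FR=0 RL=4 RR=0

duty β = stance ticks per leg = 6
FL: stance ticks = 6; W→S at t=17 → φ=3
FR: stance ticks = 6; W→S at t=0 → φ=0
RL: stance ticks = 6; W→S at t=16 → φ=4
RR: stance ticks = 6; W→S at t=0 → φ=0


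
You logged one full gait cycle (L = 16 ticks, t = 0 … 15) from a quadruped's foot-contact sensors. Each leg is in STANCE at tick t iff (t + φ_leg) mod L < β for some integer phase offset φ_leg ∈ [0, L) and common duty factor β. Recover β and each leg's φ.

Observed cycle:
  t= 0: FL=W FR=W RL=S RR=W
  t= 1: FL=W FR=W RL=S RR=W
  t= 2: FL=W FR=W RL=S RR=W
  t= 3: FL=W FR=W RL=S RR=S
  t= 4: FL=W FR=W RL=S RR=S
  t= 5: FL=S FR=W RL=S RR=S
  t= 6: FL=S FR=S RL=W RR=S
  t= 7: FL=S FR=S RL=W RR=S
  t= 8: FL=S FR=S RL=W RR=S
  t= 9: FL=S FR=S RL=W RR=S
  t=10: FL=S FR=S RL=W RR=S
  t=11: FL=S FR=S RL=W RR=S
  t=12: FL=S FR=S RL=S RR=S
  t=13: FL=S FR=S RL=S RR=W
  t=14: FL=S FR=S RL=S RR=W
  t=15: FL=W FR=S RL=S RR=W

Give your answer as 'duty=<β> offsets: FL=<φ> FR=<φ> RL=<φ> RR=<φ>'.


duty=10 offsets: FL=11 FR=10 RL=4 RR=13

duty β = stance ticks per leg = 10
FL: stance ticks = 10; W→S at t=5 → φ=11
FR: stance ticks = 10; W→S at t=6 → φ=10
RL: stance ticks = 10; W→S at t=12 → φ=4
RR: stance ticks = 10; W→S at t=3 → φ=13


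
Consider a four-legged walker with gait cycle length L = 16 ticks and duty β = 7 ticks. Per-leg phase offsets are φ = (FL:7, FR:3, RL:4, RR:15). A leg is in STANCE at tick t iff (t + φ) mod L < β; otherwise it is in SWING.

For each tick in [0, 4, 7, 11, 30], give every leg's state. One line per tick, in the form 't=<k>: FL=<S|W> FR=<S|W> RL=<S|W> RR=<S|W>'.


t=0: FL=W FR=S RL=S RR=W
t=4: FL=W FR=W RL=W RR=S
t=7: FL=W FR=W RL=W RR=S
t=11: FL=S FR=W RL=W RR=W
t=30: FL=S FR=S RL=S RR=W

t=0: phase=(7,3,4,15) vs β=7 → FL=W FR=S RL=S RR=W
t=4: phase=(11,7,8,3) vs β=7 → FL=W FR=W RL=W RR=S
t=7: phase=(14,10,11,6) vs β=7 → FL=W FR=W RL=W RR=S
t=11: phase=(2,14,15,10) vs β=7 → FL=S FR=W RL=W RR=W
t=30: phase=(5,1,2,13) vs β=7 → FL=S FR=S RL=S RR=W


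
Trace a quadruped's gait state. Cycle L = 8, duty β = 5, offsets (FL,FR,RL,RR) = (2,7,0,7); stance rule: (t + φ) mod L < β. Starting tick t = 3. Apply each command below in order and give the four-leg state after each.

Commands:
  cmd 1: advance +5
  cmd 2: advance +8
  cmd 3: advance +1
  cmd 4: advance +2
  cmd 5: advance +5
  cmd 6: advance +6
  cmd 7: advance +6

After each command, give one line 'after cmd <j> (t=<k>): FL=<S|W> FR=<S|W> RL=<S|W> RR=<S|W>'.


after cmd 1 (t=8): FL=S FR=W RL=S RR=W
after cmd 2 (t=16): FL=S FR=W RL=S RR=W
after cmd 3 (t=17): FL=S FR=S RL=S RR=S
after cmd 4 (t=19): FL=W FR=S RL=S RR=S
after cmd 5 (t=24): FL=S FR=W RL=S RR=W
after cmd 6 (t=30): FL=S FR=W RL=W RR=W
after cmd 7 (t=36): FL=W FR=S RL=S RR=S

start t=3: FL=W FR=S RL=S RR=S
cmd 1: advance +5 → t=8, phase=(2,7,0,7) → FL=S FR=W RL=S RR=W
cmd 2: advance +8 → t=16, phase=(2,7,0,7) → FL=S FR=W RL=S RR=W
cmd 3: advance +1 → t=17, phase=(3,0,1,0) → FL=S FR=S RL=S RR=S
cmd 4: advance +2 → t=19, phase=(5,2,3,2) → FL=W FR=S RL=S RR=S
cmd 5: advance +5 → t=24, phase=(2,7,0,7) → FL=S FR=W RL=S RR=W
cmd 6: advance +6 → t=30, phase=(0,5,6,5) → FL=S FR=W RL=W RR=W
cmd 7: advance +6 → t=36, phase=(6,3,4,3) → FL=W FR=S RL=S RR=S


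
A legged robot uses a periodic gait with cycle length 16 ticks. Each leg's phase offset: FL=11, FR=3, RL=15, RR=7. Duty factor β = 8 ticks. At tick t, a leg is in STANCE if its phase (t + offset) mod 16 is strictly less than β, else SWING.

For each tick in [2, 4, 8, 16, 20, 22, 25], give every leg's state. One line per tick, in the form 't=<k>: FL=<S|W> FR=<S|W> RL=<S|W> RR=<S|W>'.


t=2: phase=(13,5,1,9) vs β=8 → FL=W FR=S RL=S RR=W
t=4: phase=(15,7,3,11) vs β=8 → FL=W FR=S RL=S RR=W
t=8: phase=(3,11,7,15) vs β=8 → FL=S FR=W RL=S RR=W
t=16: phase=(11,3,15,7) vs β=8 → FL=W FR=S RL=W RR=S
t=20: phase=(15,7,3,11) vs β=8 → FL=W FR=S RL=S RR=W
t=22: phase=(1,9,5,13) vs β=8 → FL=S FR=W RL=S RR=W
t=25: phase=(4,12,8,0) vs β=8 → FL=S FR=W RL=W RR=S

t=2: FL=W FR=S RL=S RR=W
t=4: FL=W FR=S RL=S RR=W
t=8: FL=S FR=W RL=S RR=W
t=16: FL=W FR=S RL=W RR=S
t=20: FL=W FR=S RL=S RR=W
t=22: FL=S FR=W RL=S RR=W
t=25: FL=S FR=W RL=W RR=S


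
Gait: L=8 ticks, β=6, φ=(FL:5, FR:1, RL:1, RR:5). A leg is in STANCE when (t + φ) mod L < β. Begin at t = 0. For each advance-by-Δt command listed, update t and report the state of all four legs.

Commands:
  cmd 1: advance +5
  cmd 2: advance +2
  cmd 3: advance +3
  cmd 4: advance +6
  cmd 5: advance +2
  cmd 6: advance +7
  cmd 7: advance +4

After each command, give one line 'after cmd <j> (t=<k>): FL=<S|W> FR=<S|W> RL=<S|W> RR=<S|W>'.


start t=0: FL=S FR=S RL=S RR=S
cmd 1: advance +5 → t=5, phase=(2,6,6,2) → FL=S FR=W RL=W RR=S
cmd 2: advance +2 → t=7, phase=(4,0,0,4) → FL=S FR=S RL=S RR=S
cmd 3: advance +3 → t=10, phase=(7,3,3,7) → FL=W FR=S RL=S RR=W
cmd 4: advance +6 → t=16, phase=(5,1,1,5) → FL=S FR=S RL=S RR=S
cmd 5: advance +2 → t=18, phase=(7,3,3,7) → FL=W FR=S RL=S RR=W
cmd 6: advance +7 → t=25, phase=(6,2,2,6) → FL=W FR=S RL=S RR=W
cmd 7: advance +4 → t=29, phase=(2,6,6,2) → FL=S FR=W RL=W RR=S

after cmd 1 (t=5): FL=S FR=W RL=W RR=S
after cmd 2 (t=7): FL=S FR=S RL=S RR=S
after cmd 3 (t=10): FL=W FR=S RL=S RR=W
after cmd 4 (t=16): FL=S FR=S RL=S RR=S
after cmd 5 (t=18): FL=W FR=S RL=S RR=W
after cmd 6 (t=25): FL=W FR=S RL=S RR=W
after cmd 7 (t=29): FL=S FR=W RL=W RR=S


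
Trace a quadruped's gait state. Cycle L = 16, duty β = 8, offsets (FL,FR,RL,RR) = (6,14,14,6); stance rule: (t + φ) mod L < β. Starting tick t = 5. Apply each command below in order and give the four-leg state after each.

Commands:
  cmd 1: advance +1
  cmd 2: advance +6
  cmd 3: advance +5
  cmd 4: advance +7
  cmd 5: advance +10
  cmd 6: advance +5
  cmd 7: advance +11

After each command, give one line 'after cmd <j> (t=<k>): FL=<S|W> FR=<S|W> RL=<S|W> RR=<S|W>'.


start t=5: FL=W FR=S RL=S RR=W
cmd 1: advance +1 → t=6, phase=(12,4,4,12) → FL=W FR=S RL=S RR=W
cmd 2: advance +6 → t=12, phase=(2,10,10,2) → FL=S FR=W RL=W RR=S
cmd 3: advance +5 → t=17, phase=(7,15,15,7) → FL=S FR=W RL=W RR=S
cmd 4: advance +7 → t=24, phase=(14,6,6,14) → FL=W FR=S RL=S RR=W
cmd 5: advance +10 → t=34, phase=(8,0,0,8) → FL=W FR=S RL=S RR=W
cmd 6: advance +5 → t=39, phase=(13,5,5,13) → FL=W FR=S RL=S RR=W
cmd 7: advance +11 → t=50, phase=(8,0,0,8) → FL=W FR=S RL=S RR=W

after cmd 1 (t=6): FL=W FR=S RL=S RR=W
after cmd 2 (t=12): FL=S FR=W RL=W RR=S
after cmd 3 (t=17): FL=S FR=W RL=W RR=S
after cmd 4 (t=24): FL=W FR=S RL=S RR=W
after cmd 5 (t=34): FL=W FR=S RL=S RR=W
after cmd 6 (t=39): FL=W FR=S RL=S RR=W
after cmd 7 (t=50): FL=W FR=S RL=S RR=W


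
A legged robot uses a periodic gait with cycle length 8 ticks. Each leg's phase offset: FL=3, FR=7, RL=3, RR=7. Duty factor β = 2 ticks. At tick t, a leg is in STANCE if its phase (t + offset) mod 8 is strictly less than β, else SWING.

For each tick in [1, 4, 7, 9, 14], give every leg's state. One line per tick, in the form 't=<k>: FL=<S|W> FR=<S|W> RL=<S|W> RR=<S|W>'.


t=1: FL=W FR=S RL=W RR=S
t=4: FL=W FR=W RL=W RR=W
t=7: FL=W FR=W RL=W RR=W
t=9: FL=W FR=S RL=W RR=S
t=14: FL=S FR=W RL=S RR=W

t=1: phase=(4,0,4,0) vs β=2 → FL=W FR=S RL=W RR=S
t=4: phase=(7,3,7,3) vs β=2 → FL=W FR=W RL=W RR=W
t=7: phase=(2,6,2,6) vs β=2 → FL=W FR=W RL=W RR=W
t=9: phase=(4,0,4,0) vs β=2 → FL=W FR=S RL=W RR=S
t=14: phase=(1,5,1,5) vs β=2 → FL=S FR=W RL=S RR=W


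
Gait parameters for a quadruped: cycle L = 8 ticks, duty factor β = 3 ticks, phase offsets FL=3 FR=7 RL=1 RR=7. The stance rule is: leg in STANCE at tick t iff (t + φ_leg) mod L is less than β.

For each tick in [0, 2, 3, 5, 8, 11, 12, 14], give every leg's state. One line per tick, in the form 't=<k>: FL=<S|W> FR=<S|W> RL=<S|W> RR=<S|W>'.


t=0: FL=W FR=W RL=S RR=W
t=2: FL=W FR=S RL=W RR=S
t=3: FL=W FR=S RL=W RR=S
t=5: FL=S FR=W RL=W RR=W
t=8: FL=W FR=W RL=S RR=W
t=11: FL=W FR=S RL=W RR=S
t=12: FL=W FR=W RL=W RR=W
t=14: FL=S FR=W RL=W RR=W

t=0: phase=(3,7,1,7) vs β=3 → FL=W FR=W RL=S RR=W
t=2: phase=(5,1,3,1) vs β=3 → FL=W FR=S RL=W RR=S
t=3: phase=(6,2,4,2) vs β=3 → FL=W FR=S RL=W RR=S
t=5: phase=(0,4,6,4) vs β=3 → FL=S FR=W RL=W RR=W
t=8: phase=(3,7,1,7) vs β=3 → FL=W FR=W RL=S RR=W
t=11: phase=(6,2,4,2) vs β=3 → FL=W FR=S RL=W RR=S
t=12: phase=(7,3,5,3) vs β=3 → FL=W FR=W RL=W RR=W
t=14: phase=(1,5,7,5) vs β=3 → FL=S FR=W RL=W RR=W


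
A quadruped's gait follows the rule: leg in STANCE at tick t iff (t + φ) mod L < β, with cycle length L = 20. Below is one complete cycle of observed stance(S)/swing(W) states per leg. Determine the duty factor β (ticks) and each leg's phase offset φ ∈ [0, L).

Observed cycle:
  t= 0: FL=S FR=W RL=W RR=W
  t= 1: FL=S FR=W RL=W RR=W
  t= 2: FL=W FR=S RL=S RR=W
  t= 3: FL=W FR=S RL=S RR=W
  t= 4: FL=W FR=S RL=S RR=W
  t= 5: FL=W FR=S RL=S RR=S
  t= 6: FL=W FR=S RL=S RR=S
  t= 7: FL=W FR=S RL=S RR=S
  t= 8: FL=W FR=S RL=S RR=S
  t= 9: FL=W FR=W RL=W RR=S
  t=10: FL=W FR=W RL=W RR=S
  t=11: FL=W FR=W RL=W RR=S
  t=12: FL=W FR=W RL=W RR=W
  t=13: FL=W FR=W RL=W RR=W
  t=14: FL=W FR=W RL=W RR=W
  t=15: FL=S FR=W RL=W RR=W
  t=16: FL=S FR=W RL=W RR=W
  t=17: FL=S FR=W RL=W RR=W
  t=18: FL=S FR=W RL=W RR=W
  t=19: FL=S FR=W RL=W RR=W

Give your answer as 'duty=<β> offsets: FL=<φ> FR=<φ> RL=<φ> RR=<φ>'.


duty=7 offsets: FL=5 FR=18 RL=18 RR=15

duty β = stance ticks per leg = 7
FL: stance ticks = 7; W→S at t=15 → φ=5
FR: stance ticks = 7; W→S at t=2 → φ=18
RL: stance ticks = 7; W→S at t=2 → φ=18
RR: stance ticks = 7; W→S at t=5 → φ=15


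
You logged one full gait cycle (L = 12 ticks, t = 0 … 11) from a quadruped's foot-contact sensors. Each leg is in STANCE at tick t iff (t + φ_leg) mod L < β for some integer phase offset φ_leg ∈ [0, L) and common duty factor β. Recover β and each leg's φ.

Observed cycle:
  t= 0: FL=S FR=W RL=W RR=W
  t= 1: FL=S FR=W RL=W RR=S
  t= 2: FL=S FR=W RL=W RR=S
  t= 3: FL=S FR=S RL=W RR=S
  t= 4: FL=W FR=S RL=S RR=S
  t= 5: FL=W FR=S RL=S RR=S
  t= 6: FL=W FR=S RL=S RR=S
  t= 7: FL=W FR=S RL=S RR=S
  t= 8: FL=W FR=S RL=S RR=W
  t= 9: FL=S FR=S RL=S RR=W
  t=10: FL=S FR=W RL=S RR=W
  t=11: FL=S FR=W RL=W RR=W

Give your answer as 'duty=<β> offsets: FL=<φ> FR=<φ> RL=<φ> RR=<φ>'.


duty=7 offsets: FL=3 FR=9 RL=8 RR=11

duty β = stance ticks per leg = 7
FL: stance ticks = 7; W→S at t=9 → φ=3
FR: stance ticks = 7; W→S at t=3 → φ=9
RL: stance ticks = 7; W→S at t=4 → φ=8
RR: stance ticks = 7; W→S at t=1 → φ=11


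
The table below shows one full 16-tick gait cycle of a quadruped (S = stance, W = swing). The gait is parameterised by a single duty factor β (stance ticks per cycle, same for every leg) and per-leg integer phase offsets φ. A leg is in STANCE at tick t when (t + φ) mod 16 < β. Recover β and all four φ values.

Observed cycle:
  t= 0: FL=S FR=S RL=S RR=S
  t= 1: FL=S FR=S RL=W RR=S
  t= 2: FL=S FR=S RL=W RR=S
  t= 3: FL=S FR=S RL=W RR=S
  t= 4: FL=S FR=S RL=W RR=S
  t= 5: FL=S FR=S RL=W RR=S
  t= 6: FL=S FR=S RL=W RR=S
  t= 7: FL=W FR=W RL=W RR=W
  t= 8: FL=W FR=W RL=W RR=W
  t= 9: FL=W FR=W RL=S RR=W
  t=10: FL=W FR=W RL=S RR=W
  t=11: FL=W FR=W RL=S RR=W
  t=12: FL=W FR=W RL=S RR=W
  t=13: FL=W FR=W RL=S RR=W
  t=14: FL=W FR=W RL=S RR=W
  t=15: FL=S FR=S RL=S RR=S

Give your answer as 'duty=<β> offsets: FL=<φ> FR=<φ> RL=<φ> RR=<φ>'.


duty=8 offsets: FL=1 FR=1 RL=7 RR=1

duty β = stance ticks per leg = 8
FL: stance ticks = 8; W→S at t=15 → φ=1
FR: stance ticks = 8; W→S at t=15 → φ=1
RL: stance ticks = 8; W→S at t=9 → φ=7
RR: stance ticks = 8; W→S at t=15 → φ=1


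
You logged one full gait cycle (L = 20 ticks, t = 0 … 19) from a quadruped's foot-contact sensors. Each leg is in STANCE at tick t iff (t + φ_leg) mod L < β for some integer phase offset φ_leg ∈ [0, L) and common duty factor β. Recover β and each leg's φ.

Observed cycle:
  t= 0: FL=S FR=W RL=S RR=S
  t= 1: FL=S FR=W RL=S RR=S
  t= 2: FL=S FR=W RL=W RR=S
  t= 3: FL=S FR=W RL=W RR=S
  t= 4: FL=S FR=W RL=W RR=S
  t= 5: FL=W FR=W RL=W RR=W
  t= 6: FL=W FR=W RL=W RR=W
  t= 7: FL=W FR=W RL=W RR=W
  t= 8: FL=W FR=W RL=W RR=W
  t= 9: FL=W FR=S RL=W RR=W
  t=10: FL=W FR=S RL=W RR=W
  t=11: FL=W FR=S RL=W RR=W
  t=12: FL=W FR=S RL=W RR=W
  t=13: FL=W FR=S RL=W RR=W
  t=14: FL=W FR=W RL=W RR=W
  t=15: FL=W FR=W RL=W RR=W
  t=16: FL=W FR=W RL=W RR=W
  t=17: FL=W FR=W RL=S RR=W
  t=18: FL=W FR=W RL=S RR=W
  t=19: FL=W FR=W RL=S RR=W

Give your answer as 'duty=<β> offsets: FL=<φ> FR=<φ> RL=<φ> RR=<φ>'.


duty=5 offsets: FL=0 FR=11 RL=3 RR=0

duty β = stance ticks per leg = 5
FL: stance ticks = 5; W→S at t=0 → φ=0
FR: stance ticks = 5; W→S at t=9 → φ=11
RL: stance ticks = 5; W→S at t=17 → φ=3
RR: stance ticks = 5; W→S at t=0 → φ=0


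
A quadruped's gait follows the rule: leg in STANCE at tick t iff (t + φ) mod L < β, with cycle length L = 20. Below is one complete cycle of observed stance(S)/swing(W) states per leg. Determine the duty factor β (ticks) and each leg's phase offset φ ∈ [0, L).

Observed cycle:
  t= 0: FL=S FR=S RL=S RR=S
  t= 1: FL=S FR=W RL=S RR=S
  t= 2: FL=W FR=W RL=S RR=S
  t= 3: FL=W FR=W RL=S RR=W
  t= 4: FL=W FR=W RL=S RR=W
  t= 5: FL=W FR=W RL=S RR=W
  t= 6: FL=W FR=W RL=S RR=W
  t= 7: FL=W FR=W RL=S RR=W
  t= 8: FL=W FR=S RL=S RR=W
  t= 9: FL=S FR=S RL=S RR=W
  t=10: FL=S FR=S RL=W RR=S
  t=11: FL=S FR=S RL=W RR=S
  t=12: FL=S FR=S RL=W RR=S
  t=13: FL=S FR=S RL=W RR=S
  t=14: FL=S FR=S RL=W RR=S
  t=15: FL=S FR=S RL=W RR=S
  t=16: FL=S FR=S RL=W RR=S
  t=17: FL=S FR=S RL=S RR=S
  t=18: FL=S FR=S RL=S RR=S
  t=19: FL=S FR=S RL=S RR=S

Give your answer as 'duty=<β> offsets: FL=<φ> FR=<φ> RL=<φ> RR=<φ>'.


duty β = stance ticks per leg = 13
FL: stance ticks = 13; W→S at t=9 → φ=11
FR: stance ticks = 13; W→S at t=8 → φ=12
RL: stance ticks = 13; W→S at t=17 → φ=3
RR: stance ticks = 13; W→S at t=10 → φ=10

duty=13 offsets: FL=11 FR=12 RL=3 RR=10


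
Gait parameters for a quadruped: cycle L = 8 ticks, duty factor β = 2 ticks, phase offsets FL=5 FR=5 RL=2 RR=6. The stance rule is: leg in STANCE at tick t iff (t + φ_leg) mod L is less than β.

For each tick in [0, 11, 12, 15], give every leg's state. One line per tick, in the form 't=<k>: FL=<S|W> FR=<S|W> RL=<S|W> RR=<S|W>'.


t=0: phase=(5,5,2,6) vs β=2 → FL=W FR=W RL=W RR=W
t=11: phase=(0,0,5,1) vs β=2 → FL=S FR=S RL=W RR=S
t=12: phase=(1,1,6,2) vs β=2 → FL=S FR=S RL=W RR=W
t=15: phase=(4,4,1,5) vs β=2 → FL=W FR=W RL=S RR=W

t=0: FL=W FR=W RL=W RR=W
t=11: FL=S FR=S RL=W RR=S
t=12: FL=S FR=S RL=W RR=W
t=15: FL=W FR=W RL=S RR=W


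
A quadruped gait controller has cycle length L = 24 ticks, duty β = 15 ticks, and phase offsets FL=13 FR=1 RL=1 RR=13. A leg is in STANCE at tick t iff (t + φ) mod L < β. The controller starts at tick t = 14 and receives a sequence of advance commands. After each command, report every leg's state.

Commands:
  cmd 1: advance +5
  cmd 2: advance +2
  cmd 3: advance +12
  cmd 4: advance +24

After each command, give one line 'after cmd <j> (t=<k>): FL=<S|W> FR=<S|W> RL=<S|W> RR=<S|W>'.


after cmd 1 (t=19): FL=S FR=W RL=W RR=S
after cmd 2 (t=21): FL=S FR=W RL=W RR=S
after cmd 3 (t=33): FL=W FR=S RL=S RR=W
after cmd 4 (t=57): FL=W FR=S RL=S RR=W

start t=14: FL=S FR=W RL=W RR=S
cmd 1: advance +5 → t=19, phase=(8,20,20,8) → FL=S FR=W RL=W RR=S
cmd 2: advance +2 → t=21, phase=(10,22,22,10) → FL=S FR=W RL=W RR=S
cmd 3: advance +12 → t=33, phase=(22,10,10,22) → FL=W FR=S RL=S RR=W
cmd 4: advance +24 → t=57, phase=(22,10,10,22) → FL=W FR=S RL=S RR=W


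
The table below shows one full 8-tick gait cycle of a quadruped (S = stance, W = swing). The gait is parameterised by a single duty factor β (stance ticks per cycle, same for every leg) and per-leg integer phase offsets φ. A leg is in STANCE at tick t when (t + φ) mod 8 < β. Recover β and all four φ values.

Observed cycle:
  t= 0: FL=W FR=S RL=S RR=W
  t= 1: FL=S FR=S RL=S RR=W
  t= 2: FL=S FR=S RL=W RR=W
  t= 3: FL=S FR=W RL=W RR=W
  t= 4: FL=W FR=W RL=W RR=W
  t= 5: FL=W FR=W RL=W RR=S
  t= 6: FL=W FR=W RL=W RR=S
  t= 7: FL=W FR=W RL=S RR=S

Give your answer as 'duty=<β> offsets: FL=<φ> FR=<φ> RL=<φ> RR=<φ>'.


duty=3 offsets: FL=7 FR=0 RL=1 RR=3

duty β = stance ticks per leg = 3
FL: stance ticks = 3; W→S at t=1 → φ=7
FR: stance ticks = 3; W→S at t=0 → φ=0
RL: stance ticks = 3; W→S at t=7 → φ=1
RR: stance ticks = 3; W→S at t=5 → φ=3


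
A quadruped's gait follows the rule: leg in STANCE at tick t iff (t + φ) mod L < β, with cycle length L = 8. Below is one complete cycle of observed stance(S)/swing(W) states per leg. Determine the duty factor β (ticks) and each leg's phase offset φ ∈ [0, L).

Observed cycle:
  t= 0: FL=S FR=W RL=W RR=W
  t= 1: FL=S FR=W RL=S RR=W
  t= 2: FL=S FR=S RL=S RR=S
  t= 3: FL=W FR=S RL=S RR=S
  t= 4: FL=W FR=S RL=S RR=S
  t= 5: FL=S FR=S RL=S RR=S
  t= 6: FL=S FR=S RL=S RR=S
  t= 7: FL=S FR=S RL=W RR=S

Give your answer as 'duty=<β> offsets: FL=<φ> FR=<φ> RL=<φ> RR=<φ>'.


duty β = stance ticks per leg = 6
FL: stance ticks = 6; W→S at t=5 → φ=3
FR: stance ticks = 6; W→S at t=2 → φ=6
RL: stance ticks = 6; W→S at t=1 → φ=7
RR: stance ticks = 6; W→S at t=2 → φ=6

duty=6 offsets: FL=3 FR=6 RL=7 RR=6


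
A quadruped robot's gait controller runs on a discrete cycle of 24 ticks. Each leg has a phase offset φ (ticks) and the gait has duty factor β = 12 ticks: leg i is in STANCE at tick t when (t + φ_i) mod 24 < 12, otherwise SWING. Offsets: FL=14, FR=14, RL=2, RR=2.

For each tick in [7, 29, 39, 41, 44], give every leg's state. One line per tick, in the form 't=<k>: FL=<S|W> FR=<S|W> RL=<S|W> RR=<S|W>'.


t=7: phase=(21,21,9,9) vs β=12 → FL=W FR=W RL=S RR=S
t=29: phase=(19,19,7,7) vs β=12 → FL=W FR=W RL=S RR=S
t=39: phase=(5,5,17,17) vs β=12 → FL=S FR=S RL=W RR=W
t=41: phase=(7,7,19,19) vs β=12 → FL=S FR=S RL=W RR=W
t=44: phase=(10,10,22,22) vs β=12 → FL=S FR=S RL=W RR=W

t=7: FL=W FR=W RL=S RR=S
t=29: FL=W FR=W RL=S RR=S
t=39: FL=S FR=S RL=W RR=W
t=41: FL=S FR=S RL=W RR=W
t=44: FL=S FR=S RL=W RR=W


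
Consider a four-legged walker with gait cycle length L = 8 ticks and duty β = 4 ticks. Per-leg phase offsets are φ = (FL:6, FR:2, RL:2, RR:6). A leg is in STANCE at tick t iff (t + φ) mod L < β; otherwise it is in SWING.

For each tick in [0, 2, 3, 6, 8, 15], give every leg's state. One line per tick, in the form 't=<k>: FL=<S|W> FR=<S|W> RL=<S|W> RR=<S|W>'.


t=0: phase=(6,2,2,6) vs β=4 → FL=W FR=S RL=S RR=W
t=2: phase=(0,4,4,0) vs β=4 → FL=S FR=W RL=W RR=S
t=3: phase=(1,5,5,1) vs β=4 → FL=S FR=W RL=W RR=S
t=6: phase=(4,0,0,4) vs β=4 → FL=W FR=S RL=S RR=W
t=8: phase=(6,2,2,6) vs β=4 → FL=W FR=S RL=S RR=W
t=15: phase=(5,1,1,5) vs β=4 → FL=W FR=S RL=S RR=W

t=0: FL=W FR=S RL=S RR=W
t=2: FL=S FR=W RL=W RR=S
t=3: FL=S FR=W RL=W RR=S
t=6: FL=W FR=S RL=S RR=W
t=8: FL=W FR=S RL=S RR=W
t=15: FL=W FR=S RL=S RR=W


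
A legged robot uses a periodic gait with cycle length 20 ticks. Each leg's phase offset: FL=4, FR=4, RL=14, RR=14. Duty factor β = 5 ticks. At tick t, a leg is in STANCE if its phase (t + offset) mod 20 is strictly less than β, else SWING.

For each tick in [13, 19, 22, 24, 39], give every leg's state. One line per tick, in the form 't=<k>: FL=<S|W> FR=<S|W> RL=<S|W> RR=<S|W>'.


t=13: phase=(17,17,7,7) vs β=5 → FL=W FR=W RL=W RR=W
t=19: phase=(3,3,13,13) vs β=5 → FL=S FR=S RL=W RR=W
t=22: phase=(6,6,16,16) vs β=5 → FL=W FR=W RL=W RR=W
t=24: phase=(8,8,18,18) vs β=5 → FL=W FR=W RL=W RR=W
t=39: phase=(3,3,13,13) vs β=5 → FL=S FR=S RL=W RR=W

t=13: FL=W FR=W RL=W RR=W
t=19: FL=S FR=S RL=W RR=W
t=22: FL=W FR=W RL=W RR=W
t=24: FL=W FR=W RL=W RR=W
t=39: FL=S FR=S RL=W RR=W


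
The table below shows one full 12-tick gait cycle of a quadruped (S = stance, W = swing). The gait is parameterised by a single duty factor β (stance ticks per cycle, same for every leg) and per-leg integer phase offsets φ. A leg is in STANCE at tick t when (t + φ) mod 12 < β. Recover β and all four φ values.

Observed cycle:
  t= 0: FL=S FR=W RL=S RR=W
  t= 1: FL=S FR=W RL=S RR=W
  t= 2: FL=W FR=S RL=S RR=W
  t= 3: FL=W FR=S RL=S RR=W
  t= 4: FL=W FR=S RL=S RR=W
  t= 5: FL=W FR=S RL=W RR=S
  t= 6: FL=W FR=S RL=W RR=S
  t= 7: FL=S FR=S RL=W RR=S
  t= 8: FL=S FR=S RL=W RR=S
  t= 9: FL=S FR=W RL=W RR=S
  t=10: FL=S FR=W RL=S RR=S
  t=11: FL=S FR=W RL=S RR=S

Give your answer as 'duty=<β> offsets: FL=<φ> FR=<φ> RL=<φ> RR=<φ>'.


duty=7 offsets: FL=5 FR=10 RL=2 RR=7

duty β = stance ticks per leg = 7
FL: stance ticks = 7; W→S at t=7 → φ=5
FR: stance ticks = 7; W→S at t=2 → φ=10
RL: stance ticks = 7; W→S at t=10 → φ=2
RR: stance ticks = 7; W→S at t=5 → φ=7


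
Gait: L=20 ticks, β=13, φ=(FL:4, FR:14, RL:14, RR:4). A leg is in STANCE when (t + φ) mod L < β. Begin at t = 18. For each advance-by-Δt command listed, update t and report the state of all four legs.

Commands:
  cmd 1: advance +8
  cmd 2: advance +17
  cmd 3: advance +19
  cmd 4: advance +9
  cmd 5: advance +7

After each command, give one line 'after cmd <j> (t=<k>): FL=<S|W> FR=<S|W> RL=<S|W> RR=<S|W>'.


start t=18: FL=S FR=S RL=S RR=S
cmd 1: advance +8 → t=26, phase=(10,0,0,10) → FL=S FR=S RL=S RR=S
cmd 2: advance +17 → t=43, phase=(7,17,17,7) → FL=S FR=W RL=W RR=S
cmd 3: advance +19 → t=62, phase=(6,16,16,6) → FL=S FR=W RL=W RR=S
cmd 4: advance +9 → t=71, phase=(15,5,5,15) → FL=W FR=S RL=S RR=W
cmd 5: advance +7 → t=78, phase=(2,12,12,2) → FL=S FR=S RL=S RR=S

after cmd 1 (t=26): FL=S FR=S RL=S RR=S
after cmd 2 (t=43): FL=S FR=W RL=W RR=S
after cmd 3 (t=62): FL=S FR=W RL=W RR=S
after cmd 4 (t=71): FL=W FR=S RL=S RR=W
after cmd 5 (t=78): FL=S FR=S RL=S RR=S


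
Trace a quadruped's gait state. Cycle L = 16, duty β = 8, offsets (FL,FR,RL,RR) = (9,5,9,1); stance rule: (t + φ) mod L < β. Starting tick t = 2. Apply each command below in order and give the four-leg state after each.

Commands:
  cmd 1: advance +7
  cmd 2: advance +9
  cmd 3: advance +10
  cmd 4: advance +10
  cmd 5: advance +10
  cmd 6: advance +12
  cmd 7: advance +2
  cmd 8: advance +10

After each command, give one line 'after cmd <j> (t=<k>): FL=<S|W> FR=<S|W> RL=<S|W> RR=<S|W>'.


after cmd 1 (t=9): FL=S FR=W RL=S RR=W
after cmd 2 (t=18): FL=W FR=S RL=W RR=S
after cmd 3 (t=28): FL=S FR=S RL=S RR=W
after cmd 4 (t=38): FL=W FR=W RL=W RR=S
after cmd 5 (t=48): FL=W FR=S RL=W RR=S
after cmd 6 (t=60): FL=S FR=S RL=S RR=W
after cmd 7 (t=62): FL=S FR=S RL=S RR=W
after cmd 8 (t=72): FL=S FR=W RL=S RR=W

start t=2: FL=W FR=S RL=W RR=S
cmd 1: advance +7 → t=9, phase=(2,14,2,10) → FL=S FR=W RL=S RR=W
cmd 2: advance +9 → t=18, phase=(11,7,11,3) → FL=W FR=S RL=W RR=S
cmd 3: advance +10 → t=28, phase=(5,1,5,13) → FL=S FR=S RL=S RR=W
cmd 4: advance +10 → t=38, phase=(15,11,15,7) → FL=W FR=W RL=W RR=S
cmd 5: advance +10 → t=48, phase=(9,5,9,1) → FL=W FR=S RL=W RR=S
cmd 6: advance +12 → t=60, phase=(5,1,5,13) → FL=S FR=S RL=S RR=W
cmd 7: advance +2 → t=62, phase=(7,3,7,15) → FL=S FR=S RL=S RR=W
cmd 8: advance +10 → t=72, phase=(1,13,1,9) → FL=S FR=W RL=S RR=W


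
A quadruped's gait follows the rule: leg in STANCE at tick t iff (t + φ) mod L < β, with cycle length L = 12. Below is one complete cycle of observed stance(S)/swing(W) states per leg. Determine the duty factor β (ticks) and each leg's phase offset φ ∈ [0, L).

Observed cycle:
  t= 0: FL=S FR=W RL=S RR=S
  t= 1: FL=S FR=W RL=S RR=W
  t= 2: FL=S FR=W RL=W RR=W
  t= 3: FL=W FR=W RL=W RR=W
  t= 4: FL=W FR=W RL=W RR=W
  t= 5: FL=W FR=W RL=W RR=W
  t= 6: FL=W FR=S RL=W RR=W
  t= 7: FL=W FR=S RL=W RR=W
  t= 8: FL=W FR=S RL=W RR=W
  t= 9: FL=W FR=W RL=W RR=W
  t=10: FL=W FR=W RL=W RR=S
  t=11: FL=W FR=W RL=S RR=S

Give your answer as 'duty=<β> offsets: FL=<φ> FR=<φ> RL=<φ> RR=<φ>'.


duty β = stance ticks per leg = 3
FL: stance ticks = 3; W→S at t=0 → φ=0
FR: stance ticks = 3; W→S at t=6 → φ=6
RL: stance ticks = 3; W→S at t=11 → φ=1
RR: stance ticks = 3; W→S at t=10 → φ=2

duty=3 offsets: FL=0 FR=6 RL=1 RR=2


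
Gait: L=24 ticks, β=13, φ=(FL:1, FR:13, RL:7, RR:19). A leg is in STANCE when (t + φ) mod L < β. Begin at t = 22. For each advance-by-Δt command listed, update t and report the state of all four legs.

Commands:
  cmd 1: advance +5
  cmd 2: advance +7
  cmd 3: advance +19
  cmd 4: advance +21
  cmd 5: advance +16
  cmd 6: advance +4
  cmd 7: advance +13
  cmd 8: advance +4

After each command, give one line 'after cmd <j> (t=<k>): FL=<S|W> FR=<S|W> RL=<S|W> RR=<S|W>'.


after cmd 1 (t=27): FL=S FR=W RL=S RR=W
after cmd 2 (t=34): FL=S FR=W RL=W RR=S
after cmd 3 (t=53): FL=S FR=W RL=S RR=S
after cmd 4 (t=74): FL=S FR=W RL=S RR=W
after cmd 5 (t=90): FL=W FR=S RL=S RR=W
after cmd 6 (t=94): FL=W FR=S RL=S RR=W
after cmd 7 (t=107): FL=S FR=S RL=W RR=S
after cmd 8 (t=111): FL=W FR=S RL=W RR=S

start t=22: FL=W FR=S RL=S RR=W
cmd 1: advance +5 → t=27, phase=(4,16,10,22) → FL=S FR=W RL=S RR=W
cmd 2: advance +7 → t=34, phase=(11,23,17,5) → FL=S FR=W RL=W RR=S
cmd 3: advance +19 → t=53, phase=(6,18,12,0) → FL=S FR=W RL=S RR=S
cmd 4: advance +21 → t=74, phase=(3,15,9,21) → FL=S FR=W RL=S RR=W
cmd 5: advance +16 → t=90, phase=(19,7,1,13) → FL=W FR=S RL=S RR=W
cmd 6: advance +4 → t=94, phase=(23,11,5,17) → FL=W FR=S RL=S RR=W
cmd 7: advance +13 → t=107, phase=(12,0,18,6) → FL=S FR=S RL=W RR=S
cmd 8: advance +4 → t=111, phase=(16,4,22,10) → FL=W FR=S RL=W RR=S


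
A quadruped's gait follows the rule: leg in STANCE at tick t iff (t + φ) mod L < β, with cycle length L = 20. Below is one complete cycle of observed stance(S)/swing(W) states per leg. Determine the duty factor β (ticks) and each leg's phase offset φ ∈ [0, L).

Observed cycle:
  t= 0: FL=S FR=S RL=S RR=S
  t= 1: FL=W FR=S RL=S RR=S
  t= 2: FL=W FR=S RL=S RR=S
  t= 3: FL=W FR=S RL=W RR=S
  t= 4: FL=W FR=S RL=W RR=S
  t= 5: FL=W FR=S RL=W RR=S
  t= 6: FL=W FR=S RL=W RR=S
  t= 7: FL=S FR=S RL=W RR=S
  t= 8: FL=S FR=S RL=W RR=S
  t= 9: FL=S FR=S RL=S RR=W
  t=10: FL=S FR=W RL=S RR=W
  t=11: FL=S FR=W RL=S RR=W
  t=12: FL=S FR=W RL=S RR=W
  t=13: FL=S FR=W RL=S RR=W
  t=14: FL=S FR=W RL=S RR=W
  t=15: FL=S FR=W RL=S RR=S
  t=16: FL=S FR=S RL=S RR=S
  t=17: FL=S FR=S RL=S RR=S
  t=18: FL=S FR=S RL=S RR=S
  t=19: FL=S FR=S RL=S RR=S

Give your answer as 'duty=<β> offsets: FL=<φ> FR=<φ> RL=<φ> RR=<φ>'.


duty β = stance ticks per leg = 14
FL: stance ticks = 14; W→S at t=7 → φ=13
FR: stance ticks = 14; W→S at t=16 → φ=4
RL: stance ticks = 14; W→S at t=9 → φ=11
RR: stance ticks = 14; W→S at t=15 → φ=5

duty=14 offsets: FL=13 FR=4 RL=11 RR=5


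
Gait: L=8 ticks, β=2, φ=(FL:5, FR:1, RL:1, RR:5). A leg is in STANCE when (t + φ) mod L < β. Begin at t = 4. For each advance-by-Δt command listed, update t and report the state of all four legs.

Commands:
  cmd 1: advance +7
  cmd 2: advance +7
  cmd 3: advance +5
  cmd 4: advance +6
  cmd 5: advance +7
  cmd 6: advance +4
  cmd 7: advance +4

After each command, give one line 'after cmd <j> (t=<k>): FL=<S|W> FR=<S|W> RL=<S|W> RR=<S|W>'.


after cmd 1 (t=11): FL=S FR=W RL=W RR=S
after cmd 2 (t=18): FL=W FR=W RL=W RR=W
after cmd 3 (t=23): FL=W FR=S RL=S RR=W
after cmd 4 (t=29): FL=W FR=W RL=W RR=W
after cmd 5 (t=36): FL=S FR=W RL=W RR=S
after cmd 6 (t=40): FL=W FR=S RL=S RR=W
after cmd 7 (t=44): FL=S FR=W RL=W RR=S

start t=4: FL=S FR=W RL=W RR=S
cmd 1: advance +7 → t=11, phase=(0,4,4,0) → FL=S FR=W RL=W RR=S
cmd 2: advance +7 → t=18, phase=(7,3,3,7) → FL=W FR=W RL=W RR=W
cmd 3: advance +5 → t=23, phase=(4,0,0,4) → FL=W FR=S RL=S RR=W
cmd 4: advance +6 → t=29, phase=(2,6,6,2) → FL=W FR=W RL=W RR=W
cmd 5: advance +7 → t=36, phase=(1,5,5,1) → FL=S FR=W RL=W RR=S
cmd 6: advance +4 → t=40, phase=(5,1,1,5) → FL=W FR=S RL=S RR=W
cmd 7: advance +4 → t=44, phase=(1,5,5,1) → FL=S FR=W RL=W RR=S


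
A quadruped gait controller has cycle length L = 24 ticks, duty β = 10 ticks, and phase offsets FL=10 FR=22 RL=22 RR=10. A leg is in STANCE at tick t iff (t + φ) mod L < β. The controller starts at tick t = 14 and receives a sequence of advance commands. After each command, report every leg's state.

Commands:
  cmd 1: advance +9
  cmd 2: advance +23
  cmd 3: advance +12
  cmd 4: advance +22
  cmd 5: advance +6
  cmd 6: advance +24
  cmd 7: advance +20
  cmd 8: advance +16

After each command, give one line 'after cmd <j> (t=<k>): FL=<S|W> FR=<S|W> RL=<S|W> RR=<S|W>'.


start t=14: FL=S FR=W RL=W RR=S
cmd 1: advance +9 → t=23, phase=(9,21,21,9) → FL=S FR=W RL=W RR=S
cmd 2: advance +23 → t=46, phase=(8,20,20,8) → FL=S FR=W RL=W RR=S
cmd 3: advance +12 → t=58, phase=(20,8,8,20) → FL=W FR=S RL=S RR=W
cmd 4: advance +22 → t=80, phase=(18,6,6,18) → FL=W FR=S RL=S RR=W
cmd 5: advance +6 → t=86, phase=(0,12,12,0) → FL=S FR=W RL=W RR=S
cmd 6: advance +24 → t=110, phase=(0,12,12,0) → FL=S FR=W RL=W RR=S
cmd 7: advance +20 → t=130, phase=(20,8,8,20) → FL=W FR=S RL=S RR=W
cmd 8: advance +16 → t=146, phase=(12,0,0,12) → FL=W FR=S RL=S RR=W

after cmd 1 (t=23): FL=S FR=W RL=W RR=S
after cmd 2 (t=46): FL=S FR=W RL=W RR=S
after cmd 3 (t=58): FL=W FR=S RL=S RR=W
after cmd 4 (t=80): FL=W FR=S RL=S RR=W
after cmd 5 (t=86): FL=S FR=W RL=W RR=S
after cmd 6 (t=110): FL=S FR=W RL=W RR=S
after cmd 7 (t=130): FL=W FR=S RL=S RR=W
after cmd 8 (t=146): FL=W FR=S RL=S RR=W


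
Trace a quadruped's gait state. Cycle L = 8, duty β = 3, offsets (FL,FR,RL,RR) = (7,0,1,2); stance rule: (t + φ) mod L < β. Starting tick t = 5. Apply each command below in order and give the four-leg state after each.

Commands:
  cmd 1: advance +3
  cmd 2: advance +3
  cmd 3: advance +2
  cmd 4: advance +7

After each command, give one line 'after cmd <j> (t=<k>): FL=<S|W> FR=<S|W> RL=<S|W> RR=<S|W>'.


start t=5: FL=W FR=W RL=W RR=W
cmd 1: advance +3 → t=8, phase=(7,0,1,2) → FL=W FR=S RL=S RR=S
cmd 2: advance +3 → t=11, phase=(2,3,4,5) → FL=S FR=W RL=W RR=W
cmd 3: advance +2 → t=13, phase=(4,5,6,7) → FL=W FR=W RL=W RR=W
cmd 4: advance +7 → t=20, phase=(3,4,5,6) → FL=W FR=W RL=W RR=W

after cmd 1 (t=8): FL=W FR=S RL=S RR=S
after cmd 2 (t=11): FL=S FR=W RL=W RR=W
after cmd 3 (t=13): FL=W FR=W RL=W RR=W
after cmd 4 (t=20): FL=W FR=W RL=W RR=W


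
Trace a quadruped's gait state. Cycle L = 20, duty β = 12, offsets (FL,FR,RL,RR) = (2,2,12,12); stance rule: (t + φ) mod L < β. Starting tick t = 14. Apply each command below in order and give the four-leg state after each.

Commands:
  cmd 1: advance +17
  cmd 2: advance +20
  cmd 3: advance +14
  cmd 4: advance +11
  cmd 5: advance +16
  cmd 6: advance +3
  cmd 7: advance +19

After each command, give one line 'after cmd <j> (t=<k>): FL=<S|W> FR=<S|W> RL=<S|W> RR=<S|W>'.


after cmd 1 (t=31): FL=W FR=W RL=S RR=S
after cmd 2 (t=51): FL=W FR=W RL=S RR=S
after cmd 3 (t=65): FL=S FR=S RL=W RR=W
after cmd 4 (t=76): FL=W FR=W RL=S RR=S
after cmd 5 (t=92): FL=W FR=W RL=S RR=S
after cmd 6 (t=95): FL=W FR=W RL=S RR=S
after cmd 7 (t=114): FL=W FR=W RL=S RR=S

start t=14: FL=W FR=W RL=S RR=S
cmd 1: advance +17 → t=31, phase=(13,13,3,3) → FL=W FR=W RL=S RR=S
cmd 2: advance +20 → t=51, phase=(13,13,3,3) → FL=W FR=W RL=S RR=S
cmd 3: advance +14 → t=65, phase=(7,7,17,17) → FL=S FR=S RL=W RR=W
cmd 4: advance +11 → t=76, phase=(18,18,8,8) → FL=W FR=W RL=S RR=S
cmd 5: advance +16 → t=92, phase=(14,14,4,4) → FL=W FR=W RL=S RR=S
cmd 6: advance +3 → t=95, phase=(17,17,7,7) → FL=W FR=W RL=S RR=S
cmd 7: advance +19 → t=114, phase=(16,16,6,6) → FL=W FR=W RL=S RR=S


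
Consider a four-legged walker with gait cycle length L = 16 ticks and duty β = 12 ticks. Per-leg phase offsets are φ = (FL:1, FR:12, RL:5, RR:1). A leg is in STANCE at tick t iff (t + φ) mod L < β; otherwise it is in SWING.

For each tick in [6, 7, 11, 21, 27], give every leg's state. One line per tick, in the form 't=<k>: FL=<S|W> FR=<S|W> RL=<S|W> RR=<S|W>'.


t=6: FL=S FR=S RL=S RR=S
t=7: FL=S FR=S RL=W RR=S
t=11: FL=W FR=S RL=S RR=W
t=21: FL=S FR=S RL=S RR=S
t=27: FL=W FR=S RL=S RR=W

t=6: phase=(7,2,11,7) vs β=12 → FL=S FR=S RL=S RR=S
t=7: phase=(8,3,12,8) vs β=12 → FL=S FR=S RL=W RR=S
t=11: phase=(12,7,0,12) vs β=12 → FL=W FR=S RL=S RR=W
t=21: phase=(6,1,10,6) vs β=12 → FL=S FR=S RL=S RR=S
t=27: phase=(12,7,0,12) vs β=12 → FL=W FR=S RL=S RR=W


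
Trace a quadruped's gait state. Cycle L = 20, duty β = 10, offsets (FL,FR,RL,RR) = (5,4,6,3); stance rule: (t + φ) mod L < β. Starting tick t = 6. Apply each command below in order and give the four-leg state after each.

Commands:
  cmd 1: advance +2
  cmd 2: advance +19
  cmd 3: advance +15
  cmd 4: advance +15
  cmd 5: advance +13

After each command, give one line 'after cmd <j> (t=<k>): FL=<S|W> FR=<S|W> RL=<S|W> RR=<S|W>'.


start t=6: FL=W FR=W RL=W RR=S
cmd 1: advance +2 → t=8, phase=(13,12,14,11) → FL=W FR=W RL=W RR=W
cmd 2: advance +19 → t=27, phase=(12,11,13,10) → FL=W FR=W RL=W RR=W
cmd 3: advance +15 → t=42, phase=(7,6,8,5) → FL=S FR=S RL=S RR=S
cmd 4: advance +15 → t=57, phase=(2,1,3,0) → FL=S FR=S RL=S RR=S
cmd 5: advance +13 → t=70, phase=(15,14,16,13) → FL=W FR=W RL=W RR=W

after cmd 1 (t=8): FL=W FR=W RL=W RR=W
after cmd 2 (t=27): FL=W FR=W RL=W RR=W
after cmd 3 (t=42): FL=S FR=S RL=S RR=S
after cmd 4 (t=57): FL=S FR=S RL=S RR=S
after cmd 5 (t=70): FL=W FR=W RL=W RR=W


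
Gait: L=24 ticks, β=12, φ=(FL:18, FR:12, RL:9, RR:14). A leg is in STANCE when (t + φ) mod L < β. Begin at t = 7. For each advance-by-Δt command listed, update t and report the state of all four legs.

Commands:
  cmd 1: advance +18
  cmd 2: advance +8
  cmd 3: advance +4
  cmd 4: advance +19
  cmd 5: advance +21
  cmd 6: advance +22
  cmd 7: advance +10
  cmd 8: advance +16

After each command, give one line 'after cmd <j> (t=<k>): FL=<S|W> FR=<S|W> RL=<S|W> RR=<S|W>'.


start t=7: FL=S FR=W RL=W RR=W
cmd 1: advance +18 → t=25, phase=(19,13,10,15) → FL=W FR=W RL=S RR=W
cmd 2: advance +8 → t=33, phase=(3,21,18,23) → FL=S FR=W RL=W RR=W
cmd 3: advance +4 → t=37, phase=(7,1,22,3) → FL=S FR=S RL=W RR=S
cmd 4: advance +19 → t=56, phase=(2,20,17,22) → FL=S FR=W RL=W RR=W
cmd 5: advance +21 → t=77, phase=(23,17,14,19) → FL=W FR=W RL=W RR=W
cmd 6: advance +22 → t=99, phase=(21,15,12,17) → FL=W FR=W RL=W RR=W
cmd 7: advance +10 → t=109, phase=(7,1,22,3) → FL=S FR=S RL=W RR=S
cmd 8: advance +16 → t=125, phase=(23,17,14,19) → FL=W FR=W RL=W RR=W

after cmd 1 (t=25): FL=W FR=W RL=S RR=W
after cmd 2 (t=33): FL=S FR=W RL=W RR=W
after cmd 3 (t=37): FL=S FR=S RL=W RR=S
after cmd 4 (t=56): FL=S FR=W RL=W RR=W
after cmd 5 (t=77): FL=W FR=W RL=W RR=W
after cmd 6 (t=99): FL=W FR=W RL=W RR=W
after cmd 7 (t=109): FL=S FR=S RL=W RR=S
after cmd 8 (t=125): FL=W FR=W RL=W RR=W


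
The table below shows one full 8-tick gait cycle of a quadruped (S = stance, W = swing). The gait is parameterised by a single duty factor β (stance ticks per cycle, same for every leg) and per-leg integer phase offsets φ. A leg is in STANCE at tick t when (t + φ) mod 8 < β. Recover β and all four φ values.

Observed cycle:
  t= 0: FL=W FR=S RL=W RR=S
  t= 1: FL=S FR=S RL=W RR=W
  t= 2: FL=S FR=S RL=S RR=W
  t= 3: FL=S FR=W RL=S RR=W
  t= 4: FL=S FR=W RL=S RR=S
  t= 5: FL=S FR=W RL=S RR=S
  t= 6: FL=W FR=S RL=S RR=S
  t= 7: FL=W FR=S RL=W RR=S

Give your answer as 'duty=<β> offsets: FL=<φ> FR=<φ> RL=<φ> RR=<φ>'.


duty=5 offsets: FL=7 FR=2 RL=6 RR=4

duty β = stance ticks per leg = 5
FL: stance ticks = 5; W→S at t=1 → φ=7
FR: stance ticks = 5; W→S at t=6 → φ=2
RL: stance ticks = 5; W→S at t=2 → φ=6
RR: stance ticks = 5; W→S at t=4 → φ=4
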